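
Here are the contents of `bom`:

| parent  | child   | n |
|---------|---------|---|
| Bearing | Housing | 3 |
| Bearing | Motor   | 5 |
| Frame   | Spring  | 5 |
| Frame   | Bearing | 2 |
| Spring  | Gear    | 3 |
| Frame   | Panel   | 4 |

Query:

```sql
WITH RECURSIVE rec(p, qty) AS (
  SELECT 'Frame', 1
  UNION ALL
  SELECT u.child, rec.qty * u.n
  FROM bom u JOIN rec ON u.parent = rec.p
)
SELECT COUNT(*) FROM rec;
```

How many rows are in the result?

7

Base: (Frame, qty=1).
Iteration 1: components of {Frame} -> Bearing = 1*2 = 2, Panel = 1*4 = 4, Spring = 1*5 = 5.
Iteration 2: components of {Bearing,Panel,Spring} -> Gear = 5*3 = 15, Housing = 2*3 = 6, Motor = 2*5 = 10.
Iteration 3: no further components; recursion stops.
Total rows emitted: 7.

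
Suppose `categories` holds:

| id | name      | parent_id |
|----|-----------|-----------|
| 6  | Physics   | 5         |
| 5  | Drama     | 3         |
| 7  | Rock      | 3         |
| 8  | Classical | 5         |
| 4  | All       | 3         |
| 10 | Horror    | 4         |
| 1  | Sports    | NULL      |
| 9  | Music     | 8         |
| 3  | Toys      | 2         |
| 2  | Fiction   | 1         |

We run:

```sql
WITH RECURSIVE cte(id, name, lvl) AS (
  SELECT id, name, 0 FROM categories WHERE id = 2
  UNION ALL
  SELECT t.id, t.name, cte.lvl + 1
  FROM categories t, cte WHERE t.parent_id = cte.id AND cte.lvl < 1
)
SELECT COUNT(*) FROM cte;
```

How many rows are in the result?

2

Base: id=2 (Fiction) at lvl 0.
Iteration 1: rows with parent_id in {2} -> Toys (id 3, lvl 1).
Iteration 2: lvl < 1 fails for all current rows; recursion stops.
Total rows emitted: 2.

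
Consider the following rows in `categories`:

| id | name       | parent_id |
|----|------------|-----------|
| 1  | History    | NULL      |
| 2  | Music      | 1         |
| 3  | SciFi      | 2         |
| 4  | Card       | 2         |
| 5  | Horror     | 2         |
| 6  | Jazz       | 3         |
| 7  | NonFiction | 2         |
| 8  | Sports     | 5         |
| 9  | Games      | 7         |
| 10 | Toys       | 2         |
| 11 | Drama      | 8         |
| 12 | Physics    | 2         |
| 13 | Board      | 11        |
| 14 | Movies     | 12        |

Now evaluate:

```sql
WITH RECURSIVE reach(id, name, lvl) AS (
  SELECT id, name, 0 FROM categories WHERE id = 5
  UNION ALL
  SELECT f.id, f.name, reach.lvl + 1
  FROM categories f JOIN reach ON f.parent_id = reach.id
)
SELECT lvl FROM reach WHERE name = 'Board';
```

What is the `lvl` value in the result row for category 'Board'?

Base: id=5 (Horror) at lvl 0.
Iteration 1: rows with parent_id in {5} -> Sports (id 8, lvl 1).
Iteration 2: rows with parent_id in {8} -> Drama (id 11, lvl 2).
Iteration 3: rows with parent_id in {11} -> Board (id 13, lvl 3).
Iteration 4: no rows with parent_id in {13}; recursion stops.

3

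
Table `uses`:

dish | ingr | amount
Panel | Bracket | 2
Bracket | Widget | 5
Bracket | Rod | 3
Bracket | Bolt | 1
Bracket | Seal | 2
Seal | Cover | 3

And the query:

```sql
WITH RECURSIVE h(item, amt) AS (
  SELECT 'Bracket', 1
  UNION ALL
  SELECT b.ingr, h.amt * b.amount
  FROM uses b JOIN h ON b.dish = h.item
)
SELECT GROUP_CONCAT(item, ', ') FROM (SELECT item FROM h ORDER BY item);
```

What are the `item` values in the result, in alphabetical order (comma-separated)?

Bolt, Bracket, Cover, Rod, Seal, Widget

Base: (Bracket, amt=1).
Iteration 1: components of {Bracket} -> Bolt = 1*1 = 1, Rod = 1*3 = 3, Seal = 1*2 = 2, Widget = 1*5 = 5.
Iteration 2: components of {Bolt,Rod,Seal,Widget} -> Cover = 2*3 = 6.
Iteration 3: no further components; recursion stops.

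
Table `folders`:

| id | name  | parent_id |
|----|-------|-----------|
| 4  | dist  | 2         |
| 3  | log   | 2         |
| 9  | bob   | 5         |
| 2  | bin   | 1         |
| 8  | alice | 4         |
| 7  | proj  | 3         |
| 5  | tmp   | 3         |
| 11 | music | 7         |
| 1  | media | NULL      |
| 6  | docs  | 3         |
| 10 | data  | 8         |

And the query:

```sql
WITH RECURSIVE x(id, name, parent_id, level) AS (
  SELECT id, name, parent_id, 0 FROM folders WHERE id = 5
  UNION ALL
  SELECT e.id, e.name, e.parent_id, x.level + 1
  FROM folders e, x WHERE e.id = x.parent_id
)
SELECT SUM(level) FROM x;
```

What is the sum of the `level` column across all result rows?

Base: id=5 (tmp), parent_id=3, level 0.
Iteration 1: join on id=3 -> log (id 3, parent_id=2, level 1).
Iteration 2: join on id=2 -> bin (id 2, parent_id=1, level 2).
Iteration 3: join on id=1 -> media (id 1, parent_id=NULL, level 3).
Iteration 4: parent_id is NULL; no match; recursion stops.
SUM(level) = 0 + 1 + 2 + 3 = 6.

6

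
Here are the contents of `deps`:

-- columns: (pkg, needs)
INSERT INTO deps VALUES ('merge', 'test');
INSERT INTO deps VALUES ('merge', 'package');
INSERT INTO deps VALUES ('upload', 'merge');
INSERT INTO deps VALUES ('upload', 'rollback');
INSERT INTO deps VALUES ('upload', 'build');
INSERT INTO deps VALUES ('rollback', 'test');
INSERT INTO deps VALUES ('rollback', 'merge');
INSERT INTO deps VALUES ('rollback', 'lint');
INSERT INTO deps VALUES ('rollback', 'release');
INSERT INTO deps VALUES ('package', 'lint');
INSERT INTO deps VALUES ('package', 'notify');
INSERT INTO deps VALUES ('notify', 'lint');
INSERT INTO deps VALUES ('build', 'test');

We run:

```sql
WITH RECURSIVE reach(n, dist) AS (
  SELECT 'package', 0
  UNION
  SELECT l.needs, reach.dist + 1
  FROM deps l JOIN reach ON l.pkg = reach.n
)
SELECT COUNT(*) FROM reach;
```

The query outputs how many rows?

Base: (package, dist=0).
Iteration 1: edges from {package} -> (lint, dist=1), (notify, dist=1).
Iteration 2: edges from {lint,notify} -> (lint, dist=2).
Iteration 3: no outgoing edges from {lint}; recursion stops.
Total rows emitted: 4.

4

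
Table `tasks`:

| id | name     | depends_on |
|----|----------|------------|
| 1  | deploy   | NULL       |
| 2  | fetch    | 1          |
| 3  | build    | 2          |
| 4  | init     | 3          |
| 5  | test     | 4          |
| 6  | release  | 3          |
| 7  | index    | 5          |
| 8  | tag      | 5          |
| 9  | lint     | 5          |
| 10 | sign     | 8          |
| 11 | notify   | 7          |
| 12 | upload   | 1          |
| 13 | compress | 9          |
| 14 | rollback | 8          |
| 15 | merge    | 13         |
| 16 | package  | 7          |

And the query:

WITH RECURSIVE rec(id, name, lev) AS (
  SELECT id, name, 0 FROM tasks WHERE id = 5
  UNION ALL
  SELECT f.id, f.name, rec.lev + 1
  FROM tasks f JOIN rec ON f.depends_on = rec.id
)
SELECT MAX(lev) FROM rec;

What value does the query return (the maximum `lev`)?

Base: id=5 (test) at lev 0.
Iteration 1: rows with depends_on in {5} -> index (id 7, lev 1), tag (id 8, lev 1), lint (id 9, lev 1).
Iteration 2: rows with depends_on in {7,8,9} -> sign (id 10, lev 2), notify (id 11, lev 2), compress (id 13, lev 2), rollback (id 14, lev 2), package (id 16, lev 2).
Iteration 3: rows with depends_on in {10,11,13,14,16} -> merge (id 15, lev 3).
Iteration 4: no rows with depends_on in {15}; recursion stops.
lev values: 0, 1, 1, 1, 2, 2, 2, 2, 2, 3; the maximum is 3.

3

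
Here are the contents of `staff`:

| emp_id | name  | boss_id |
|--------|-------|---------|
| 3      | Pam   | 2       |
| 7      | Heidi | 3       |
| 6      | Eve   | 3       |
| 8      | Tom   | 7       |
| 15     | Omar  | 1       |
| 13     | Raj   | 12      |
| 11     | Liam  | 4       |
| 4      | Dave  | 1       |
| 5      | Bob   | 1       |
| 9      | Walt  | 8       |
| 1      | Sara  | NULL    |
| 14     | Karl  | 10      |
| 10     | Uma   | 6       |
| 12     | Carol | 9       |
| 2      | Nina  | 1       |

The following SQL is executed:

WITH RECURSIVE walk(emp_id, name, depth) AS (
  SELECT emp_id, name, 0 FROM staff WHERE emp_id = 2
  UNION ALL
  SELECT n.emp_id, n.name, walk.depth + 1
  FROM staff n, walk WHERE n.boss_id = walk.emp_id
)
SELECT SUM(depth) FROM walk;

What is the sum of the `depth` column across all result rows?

Base: emp_id=2 (Nina) at depth 0.
Iteration 1: rows with boss_id in {2} -> Pam (id 3, depth 1).
Iteration 2: rows with boss_id in {3} -> Eve (id 6, depth 2), Heidi (id 7, depth 2).
Iteration 3: rows with boss_id in {6,7} -> Tom (id 8, depth 3), Uma (id 10, depth 3).
Iteration 4: rows with boss_id in {8,10} -> Walt (id 9, depth 4), Karl (id 14, depth 4).
Iteration 5: rows with boss_id in {9,14} -> Carol (id 12, depth 5).
Iteration 6: rows with boss_id in {12} -> Raj (id 13, depth 6).
Iteration 7: no rows with boss_id in {13}; recursion stops.
SUM(depth) = 0 + 1 + 2 + 2 + 3 + 3 + 4 + 4 + 5 + 6 = 30.

30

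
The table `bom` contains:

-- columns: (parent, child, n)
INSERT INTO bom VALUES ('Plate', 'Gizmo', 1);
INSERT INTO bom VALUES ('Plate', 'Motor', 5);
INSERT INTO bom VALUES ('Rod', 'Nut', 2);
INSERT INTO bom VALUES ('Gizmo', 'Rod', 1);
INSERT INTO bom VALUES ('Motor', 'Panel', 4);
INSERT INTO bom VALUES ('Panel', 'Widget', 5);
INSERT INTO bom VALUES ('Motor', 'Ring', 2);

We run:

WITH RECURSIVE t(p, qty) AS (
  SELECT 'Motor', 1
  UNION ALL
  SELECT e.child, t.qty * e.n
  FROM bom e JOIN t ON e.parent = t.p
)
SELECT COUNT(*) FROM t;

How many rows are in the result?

Base: (Motor, qty=1).
Iteration 1: components of {Motor} -> Panel = 1*4 = 4, Ring = 1*2 = 2.
Iteration 2: components of {Panel,Ring} -> Widget = 4*5 = 20.
Iteration 3: no further components; recursion stops.
Total rows emitted: 4.

4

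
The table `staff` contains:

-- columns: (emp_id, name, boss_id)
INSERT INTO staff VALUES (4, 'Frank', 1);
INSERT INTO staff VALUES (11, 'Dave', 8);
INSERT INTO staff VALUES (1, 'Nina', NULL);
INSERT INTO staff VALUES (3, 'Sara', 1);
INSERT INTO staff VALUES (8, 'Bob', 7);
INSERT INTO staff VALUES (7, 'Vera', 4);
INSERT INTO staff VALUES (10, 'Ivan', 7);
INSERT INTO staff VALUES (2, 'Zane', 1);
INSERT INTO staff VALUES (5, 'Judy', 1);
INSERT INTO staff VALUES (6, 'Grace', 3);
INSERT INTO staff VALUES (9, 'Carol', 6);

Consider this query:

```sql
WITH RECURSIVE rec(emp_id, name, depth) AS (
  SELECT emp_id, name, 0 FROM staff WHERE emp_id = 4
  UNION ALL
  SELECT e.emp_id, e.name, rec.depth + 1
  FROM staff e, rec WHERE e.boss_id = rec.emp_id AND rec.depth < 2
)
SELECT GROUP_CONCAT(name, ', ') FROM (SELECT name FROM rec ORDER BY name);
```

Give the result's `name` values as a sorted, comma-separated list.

Bob, Frank, Ivan, Vera

Base: emp_id=4 (Frank) at depth 0.
Iteration 1: rows with boss_id in {4} -> Vera (id 7, depth 1).
Iteration 2: rows with boss_id in {7} -> Bob (id 8, depth 2), Ivan (id 10, depth 2).
Iteration 3: depth < 2 fails for all current rows; recursion stops.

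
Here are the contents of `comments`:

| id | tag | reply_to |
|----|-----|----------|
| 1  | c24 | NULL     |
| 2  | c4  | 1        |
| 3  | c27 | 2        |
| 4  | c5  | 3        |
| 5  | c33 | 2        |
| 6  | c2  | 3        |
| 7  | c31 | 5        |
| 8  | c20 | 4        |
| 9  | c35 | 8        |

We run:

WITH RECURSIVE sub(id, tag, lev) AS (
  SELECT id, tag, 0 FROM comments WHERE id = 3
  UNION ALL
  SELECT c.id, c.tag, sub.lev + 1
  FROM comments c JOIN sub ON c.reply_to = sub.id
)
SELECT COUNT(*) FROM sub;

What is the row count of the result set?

Base: id=3 (c27) at lev 0.
Iteration 1: rows with reply_to in {3} -> c5 (id 4, lev 1), c2 (id 6, lev 1).
Iteration 2: rows with reply_to in {4,6} -> c20 (id 8, lev 2).
Iteration 3: rows with reply_to in {8} -> c35 (id 9, lev 3).
Iteration 4: no rows with reply_to in {9}; recursion stops.
Total rows emitted: 5.

5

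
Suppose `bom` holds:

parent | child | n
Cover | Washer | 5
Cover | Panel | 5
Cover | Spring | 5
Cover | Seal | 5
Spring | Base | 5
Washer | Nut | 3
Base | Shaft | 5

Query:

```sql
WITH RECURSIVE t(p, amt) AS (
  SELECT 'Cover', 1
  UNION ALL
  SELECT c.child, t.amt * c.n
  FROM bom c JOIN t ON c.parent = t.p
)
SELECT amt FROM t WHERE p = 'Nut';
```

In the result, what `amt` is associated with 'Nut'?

15

Base: (Cover, amt=1).
Iteration 1: components of {Cover} -> Panel = 1*5 = 5, Seal = 1*5 = 5, Spring = 1*5 = 5, Washer = 1*5 = 5.
Iteration 2: components of {Panel,Seal,Spring,Washer} -> Base = 5*5 = 25, Nut = 5*3 = 15.
Iteration 3: components of {Base,Nut} -> Shaft = 25*5 = 125.
Iteration 4: no further components; recursion stops.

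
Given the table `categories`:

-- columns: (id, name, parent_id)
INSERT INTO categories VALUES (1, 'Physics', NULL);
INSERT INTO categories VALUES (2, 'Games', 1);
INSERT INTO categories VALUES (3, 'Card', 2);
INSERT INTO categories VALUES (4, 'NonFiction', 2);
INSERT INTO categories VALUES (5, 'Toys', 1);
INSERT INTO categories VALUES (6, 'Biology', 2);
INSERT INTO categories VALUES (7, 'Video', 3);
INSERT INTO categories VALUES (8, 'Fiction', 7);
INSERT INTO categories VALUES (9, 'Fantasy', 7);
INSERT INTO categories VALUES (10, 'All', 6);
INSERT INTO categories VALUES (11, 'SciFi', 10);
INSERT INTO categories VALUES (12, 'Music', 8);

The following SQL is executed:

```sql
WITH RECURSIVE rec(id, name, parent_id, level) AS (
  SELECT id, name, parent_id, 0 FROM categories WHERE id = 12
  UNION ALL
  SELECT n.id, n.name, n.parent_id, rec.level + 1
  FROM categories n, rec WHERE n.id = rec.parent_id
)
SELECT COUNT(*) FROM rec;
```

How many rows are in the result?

6

Base: id=12 (Music), parent_id=8, level 0.
Iteration 1: join on id=8 -> Fiction (id 8, parent_id=7, level 1).
Iteration 2: join on id=7 -> Video (id 7, parent_id=3, level 2).
Iteration 3: join on id=3 -> Card (id 3, parent_id=2, level 3).
Iteration 4: join on id=2 -> Games (id 2, parent_id=1, level 4).
Iteration 5: join on id=1 -> Physics (id 1, parent_id=NULL, level 5).
Iteration 6: parent_id is NULL; no match; recursion stops.
Total rows emitted: 6.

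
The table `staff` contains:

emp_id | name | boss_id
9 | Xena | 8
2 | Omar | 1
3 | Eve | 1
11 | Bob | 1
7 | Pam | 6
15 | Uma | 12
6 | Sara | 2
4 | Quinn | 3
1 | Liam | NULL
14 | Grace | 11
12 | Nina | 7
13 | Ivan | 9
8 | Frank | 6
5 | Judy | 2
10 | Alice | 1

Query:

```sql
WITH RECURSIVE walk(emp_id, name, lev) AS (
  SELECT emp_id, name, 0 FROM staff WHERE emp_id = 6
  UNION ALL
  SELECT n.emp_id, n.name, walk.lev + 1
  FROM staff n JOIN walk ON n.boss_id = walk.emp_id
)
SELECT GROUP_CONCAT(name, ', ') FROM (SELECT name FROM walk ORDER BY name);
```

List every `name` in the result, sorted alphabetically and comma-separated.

Base: emp_id=6 (Sara) at lev 0.
Iteration 1: rows with boss_id in {6} -> Pam (id 7, lev 1), Frank (id 8, lev 1).
Iteration 2: rows with boss_id in {7,8} -> Xena (id 9, lev 2), Nina (id 12, lev 2).
Iteration 3: rows with boss_id in {9,12} -> Ivan (id 13, lev 3), Uma (id 15, lev 3).
Iteration 4: no rows with boss_id in {13,15}; recursion stops.

Frank, Ivan, Nina, Pam, Sara, Uma, Xena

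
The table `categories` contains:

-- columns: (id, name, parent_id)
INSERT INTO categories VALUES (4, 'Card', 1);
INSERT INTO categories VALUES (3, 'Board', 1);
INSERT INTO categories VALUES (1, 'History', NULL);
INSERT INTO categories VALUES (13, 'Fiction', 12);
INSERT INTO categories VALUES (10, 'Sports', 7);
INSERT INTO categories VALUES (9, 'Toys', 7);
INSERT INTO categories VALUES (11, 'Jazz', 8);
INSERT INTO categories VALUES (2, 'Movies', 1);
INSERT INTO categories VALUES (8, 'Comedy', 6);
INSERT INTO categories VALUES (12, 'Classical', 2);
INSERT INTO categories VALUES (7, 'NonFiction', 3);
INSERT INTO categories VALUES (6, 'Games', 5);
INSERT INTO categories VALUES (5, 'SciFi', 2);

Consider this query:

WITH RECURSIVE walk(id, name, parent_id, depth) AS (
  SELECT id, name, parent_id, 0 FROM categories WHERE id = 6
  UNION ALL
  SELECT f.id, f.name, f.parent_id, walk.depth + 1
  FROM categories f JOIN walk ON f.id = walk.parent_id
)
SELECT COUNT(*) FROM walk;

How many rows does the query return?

Base: id=6 (Games), parent_id=5, depth 0.
Iteration 1: join on id=5 -> SciFi (id 5, parent_id=2, depth 1).
Iteration 2: join on id=2 -> Movies (id 2, parent_id=1, depth 2).
Iteration 3: join on id=1 -> History (id 1, parent_id=NULL, depth 3).
Iteration 4: parent_id is NULL; no match; recursion stops.
Total rows emitted: 4.

4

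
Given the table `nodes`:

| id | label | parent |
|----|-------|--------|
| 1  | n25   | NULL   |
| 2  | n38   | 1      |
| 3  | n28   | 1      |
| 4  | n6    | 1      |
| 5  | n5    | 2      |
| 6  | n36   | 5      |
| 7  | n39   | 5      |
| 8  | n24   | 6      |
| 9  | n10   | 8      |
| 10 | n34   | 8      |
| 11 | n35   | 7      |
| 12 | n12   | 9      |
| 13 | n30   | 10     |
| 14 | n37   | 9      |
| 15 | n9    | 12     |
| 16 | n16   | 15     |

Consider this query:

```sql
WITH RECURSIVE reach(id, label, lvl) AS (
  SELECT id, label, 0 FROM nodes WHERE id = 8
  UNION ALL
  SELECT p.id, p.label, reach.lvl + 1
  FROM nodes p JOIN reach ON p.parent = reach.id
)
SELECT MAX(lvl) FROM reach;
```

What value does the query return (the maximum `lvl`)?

Base: id=8 (n24) at lvl 0.
Iteration 1: rows with parent in {8} -> n10 (id 9, lvl 1), n34 (id 10, lvl 1).
Iteration 2: rows with parent in {9,10} -> n12 (id 12, lvl 2), n30 (id 13, lvl 2), n37 (id 14, lvl 2).
Iteration 3: rows with parent in {12,13,14} -> n9 (id 15, lvl 3).
Iteration 4: rows with parent in {15} -> n16 (id 16, lvl 4).
Iteration 5: no rows with parent in {16}; recursion stops.
lvl values: 0, 1, 1, 2, 2, 2, 3, 4; the maximum is 4.

4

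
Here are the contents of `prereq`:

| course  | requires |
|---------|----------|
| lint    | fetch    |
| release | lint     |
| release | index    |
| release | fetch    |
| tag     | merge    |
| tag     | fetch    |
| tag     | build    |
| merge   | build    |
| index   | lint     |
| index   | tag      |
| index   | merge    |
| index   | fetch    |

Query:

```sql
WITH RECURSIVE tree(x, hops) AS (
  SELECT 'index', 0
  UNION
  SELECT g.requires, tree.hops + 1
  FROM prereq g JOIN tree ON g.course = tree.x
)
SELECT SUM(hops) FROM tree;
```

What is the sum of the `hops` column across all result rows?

13

Base: (index, hops=0).
Iteration 1: edges from {index} -> (fetch, hops=1), (lint, hops=1), (merge, hops=1), (tag, hops=1).
Iteration 2: edges from {fetch,lint,merge,tag} -> (build, hops=2), (fetch, hops=2), (merge, hops=2). [UNION drops 2 duplicate row(s)]
Iteration 3: edges from {build,fetch,merge} -> (build, hops=3).
Iteration 4: no outgoing edges from {build}; recursion stops.
SUM(hops) = 0 + 1 + 1 + 1 + 1 + 2 + 2 + 2 + 3 = 13.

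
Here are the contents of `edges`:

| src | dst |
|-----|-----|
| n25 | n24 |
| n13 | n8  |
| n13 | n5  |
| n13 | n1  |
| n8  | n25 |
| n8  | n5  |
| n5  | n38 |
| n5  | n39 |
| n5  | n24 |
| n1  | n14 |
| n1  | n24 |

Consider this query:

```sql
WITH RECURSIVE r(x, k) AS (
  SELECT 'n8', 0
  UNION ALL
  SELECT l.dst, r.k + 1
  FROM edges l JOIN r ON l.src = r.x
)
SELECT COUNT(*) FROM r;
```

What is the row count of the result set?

7

Base: (n8, k=0).
Iteration 1: edges from {n8} -> (n25, k=1), (n5, k=1).
Iteration 2: edges from {n25,n5} -> (n24, k=2) x2, (n38, k=2), (n39, k=2). [UNION ALL keeps all 4 new rows, including repeats]
Iteration 3: no outgoing edges from {n24,n38,n39}; recursion stops.
Total rows emitted: 7.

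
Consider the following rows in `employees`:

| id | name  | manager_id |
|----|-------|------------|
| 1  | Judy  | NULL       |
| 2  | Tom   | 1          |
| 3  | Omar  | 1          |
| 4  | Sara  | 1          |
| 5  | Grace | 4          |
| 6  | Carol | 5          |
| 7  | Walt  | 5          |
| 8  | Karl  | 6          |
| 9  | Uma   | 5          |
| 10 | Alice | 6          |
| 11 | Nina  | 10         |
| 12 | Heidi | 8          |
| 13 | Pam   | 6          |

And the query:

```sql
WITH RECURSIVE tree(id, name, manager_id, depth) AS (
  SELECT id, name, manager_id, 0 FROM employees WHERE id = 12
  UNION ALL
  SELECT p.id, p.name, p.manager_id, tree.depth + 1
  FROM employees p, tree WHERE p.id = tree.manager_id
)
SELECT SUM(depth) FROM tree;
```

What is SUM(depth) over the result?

Base: id=12 (Heidi), manager_id=8, depth 0.
Iteration 1: join on id=8 -> Karl (id 8, manager_id=6, depth 1).
Iteration 2: join on id=6 -> Carol (id 6, manager_id=5, depth 2).
Iteration 3: join on id=5 -> Grace (id 5, manager_id=4, depth 3).
Iteration 4: join on id=4 -> Sara (id 4, manager_id=1, depth 4).
Iteration 5: join on id=1 -> Judy (id 1, manager_id=NULL, depth 5).
Iteration 6: manager_id is NULL; no match; recursion stops.
SUM(depth) = 0 + 1 + 2 + 3 + 4 + 5 = 15.

15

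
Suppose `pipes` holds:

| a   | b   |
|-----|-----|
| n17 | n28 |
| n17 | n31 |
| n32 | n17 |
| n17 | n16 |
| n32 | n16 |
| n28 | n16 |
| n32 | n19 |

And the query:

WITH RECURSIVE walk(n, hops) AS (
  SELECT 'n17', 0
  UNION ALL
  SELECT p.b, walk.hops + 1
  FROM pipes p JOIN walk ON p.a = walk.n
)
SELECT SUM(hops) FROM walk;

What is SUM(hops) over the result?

5

Base: (n17, hops=0).
Iteration 1: edges from {n17} -> (n16, hops=1), (n28, hops=1), (n31, hops=1).
Iteration 2: edges from {n16,n28,n31} -> (n16, hops=2).
Iteration 3: no outgoing edges from {n16}; recursion stops.
SUM(hops) = 0 + 1 + 1 + 1 + 2 = 5.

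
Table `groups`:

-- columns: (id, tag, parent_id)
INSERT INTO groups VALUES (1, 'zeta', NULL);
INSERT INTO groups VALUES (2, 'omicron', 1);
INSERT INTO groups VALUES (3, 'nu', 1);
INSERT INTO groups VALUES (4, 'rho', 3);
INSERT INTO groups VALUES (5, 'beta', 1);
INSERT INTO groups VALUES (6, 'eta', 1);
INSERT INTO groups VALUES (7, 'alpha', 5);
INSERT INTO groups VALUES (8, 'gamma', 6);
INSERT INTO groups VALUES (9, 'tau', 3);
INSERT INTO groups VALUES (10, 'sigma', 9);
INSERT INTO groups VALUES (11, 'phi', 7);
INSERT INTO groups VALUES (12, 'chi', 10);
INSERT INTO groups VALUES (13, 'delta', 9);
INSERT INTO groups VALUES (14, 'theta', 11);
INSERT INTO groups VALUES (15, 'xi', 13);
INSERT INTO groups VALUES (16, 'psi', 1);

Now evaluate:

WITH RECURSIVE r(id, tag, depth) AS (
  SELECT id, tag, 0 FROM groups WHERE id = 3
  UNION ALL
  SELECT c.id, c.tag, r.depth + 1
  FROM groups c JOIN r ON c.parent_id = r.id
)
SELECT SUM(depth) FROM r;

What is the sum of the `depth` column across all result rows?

12

Base: id=3 (nu) at depth 0.
Iteration 1: rows with parent_id in {3} -> rho (id 4, depth 1), tau (id 9, depth 1).
Iteration 2: rows with parent_id in {4,9} -> sigma (id 10, depth 2), delta (id 13, depth 2).
Iteration 3: rows with parent_id in {10,13} -> chi (id 12, depth 3), xi (id 15, depth 3).
Iteration 4: no rows with parent_id in {12,15}; recursion stops.
SUM(depth) = 0 + 1 + 1 + 2 + 2 + 3 + 3 = 12.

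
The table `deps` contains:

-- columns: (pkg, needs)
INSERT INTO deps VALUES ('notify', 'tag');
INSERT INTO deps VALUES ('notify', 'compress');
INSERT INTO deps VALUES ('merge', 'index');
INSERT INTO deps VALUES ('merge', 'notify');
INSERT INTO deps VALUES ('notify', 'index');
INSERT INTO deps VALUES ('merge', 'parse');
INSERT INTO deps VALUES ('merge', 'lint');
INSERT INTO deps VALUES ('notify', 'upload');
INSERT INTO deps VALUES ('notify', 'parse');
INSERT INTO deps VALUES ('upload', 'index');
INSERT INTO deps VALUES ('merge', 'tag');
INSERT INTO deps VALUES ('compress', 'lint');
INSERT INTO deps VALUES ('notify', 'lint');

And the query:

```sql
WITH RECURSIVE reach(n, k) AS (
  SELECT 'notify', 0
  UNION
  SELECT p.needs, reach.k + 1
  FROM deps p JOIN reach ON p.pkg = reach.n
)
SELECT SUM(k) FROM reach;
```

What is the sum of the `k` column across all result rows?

10

Base: (notify, k=0).
Iteration 1: edges from {notify} -> (compress, k=1), (index, k=1), (lint, k=1), (parse, k=1), (tag, k=1), (upload, k=1).
Iteration 2: edges from {compress,index,lint,parse,tag,upload} -> (index, k=2), (lint, k=2).
Iteration 3: no outgoing edges from {index,lint}; recursion stops.
SUM(k) = 0 + 1 + 1 + 1 + 1 + 1 + 1 + 2 + 2 = 10.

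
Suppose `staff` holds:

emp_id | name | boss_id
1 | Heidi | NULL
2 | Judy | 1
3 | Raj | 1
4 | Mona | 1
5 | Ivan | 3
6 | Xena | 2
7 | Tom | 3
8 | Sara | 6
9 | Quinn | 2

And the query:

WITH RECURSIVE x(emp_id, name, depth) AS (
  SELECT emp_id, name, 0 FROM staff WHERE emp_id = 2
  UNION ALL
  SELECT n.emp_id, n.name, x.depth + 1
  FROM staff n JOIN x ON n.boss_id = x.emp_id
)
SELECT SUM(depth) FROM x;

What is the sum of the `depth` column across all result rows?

4

Base: emp_id=2 (Judy) at depth 0.
Iteration 1: rows with boss_id in {2} -> Xena (id 6, depth 1), Quinn (id 9, depth 1).
Iteration 2: rows with boss_id in {6,9} -> Sara (id 8, depth 2).
Iteration 3: no rows with boss_id in {8}; recursion stops.
SUM(depth) = 0 + 1 + 1 + 2 = 4.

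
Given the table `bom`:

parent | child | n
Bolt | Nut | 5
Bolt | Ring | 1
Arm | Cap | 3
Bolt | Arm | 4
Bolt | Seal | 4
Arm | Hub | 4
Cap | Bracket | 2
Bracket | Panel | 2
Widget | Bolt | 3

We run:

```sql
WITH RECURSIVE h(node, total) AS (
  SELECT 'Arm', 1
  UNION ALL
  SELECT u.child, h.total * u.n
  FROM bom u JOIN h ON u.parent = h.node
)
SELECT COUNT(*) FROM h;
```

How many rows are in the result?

5

Base: (Arm, total=1).
Iteration 1: components of {Arm} -> Cap = 1*3 = 3, Hub = 1*4 = 4.
Iteration 2: components of {Cap,Hub} -> Bracket = 3*2 = 6.
Iteration 3: components of {Bracket} -> Panel = 6*2 = 12.
Iteration 4: no further components; recursion stops.
Total rows emitted: 5.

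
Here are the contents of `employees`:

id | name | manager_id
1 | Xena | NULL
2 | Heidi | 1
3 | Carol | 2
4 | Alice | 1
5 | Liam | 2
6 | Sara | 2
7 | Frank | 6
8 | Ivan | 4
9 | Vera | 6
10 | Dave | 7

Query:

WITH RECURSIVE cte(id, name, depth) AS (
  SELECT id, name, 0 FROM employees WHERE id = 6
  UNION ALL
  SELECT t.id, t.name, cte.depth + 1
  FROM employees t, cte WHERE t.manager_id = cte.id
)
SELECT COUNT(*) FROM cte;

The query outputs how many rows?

Base: id=6 (Sara) at depth 0.
Iteration 1: rows with manager_id in {6} -> Frank (id 7, depth 1), Vera (id 9, depth 1).
Iteration 2: rows with manager_id in {7,9} -> Dave (id 10, depth 2).
Iteration 3: no rows with manager_id in {10}; recursion stops.
Total rows emitted: 4.

4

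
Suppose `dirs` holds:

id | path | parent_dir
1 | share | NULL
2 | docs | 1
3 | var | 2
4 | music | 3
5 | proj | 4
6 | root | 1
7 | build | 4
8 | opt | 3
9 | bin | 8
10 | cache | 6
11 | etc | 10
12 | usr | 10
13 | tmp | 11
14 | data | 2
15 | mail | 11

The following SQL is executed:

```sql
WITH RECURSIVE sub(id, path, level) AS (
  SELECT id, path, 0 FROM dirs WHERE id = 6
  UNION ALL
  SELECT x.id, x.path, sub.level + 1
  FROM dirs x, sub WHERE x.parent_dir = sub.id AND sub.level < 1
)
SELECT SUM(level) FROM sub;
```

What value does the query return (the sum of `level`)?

1

Base: id=6 (root) at level 0.
Iteration 1: rows with parent_dir in {6} -> cache (id 10, level 1).
Iteration 2: level < 1 fails for all current rows; recursion stops.
SUM(level) = 0 + 1 = 1.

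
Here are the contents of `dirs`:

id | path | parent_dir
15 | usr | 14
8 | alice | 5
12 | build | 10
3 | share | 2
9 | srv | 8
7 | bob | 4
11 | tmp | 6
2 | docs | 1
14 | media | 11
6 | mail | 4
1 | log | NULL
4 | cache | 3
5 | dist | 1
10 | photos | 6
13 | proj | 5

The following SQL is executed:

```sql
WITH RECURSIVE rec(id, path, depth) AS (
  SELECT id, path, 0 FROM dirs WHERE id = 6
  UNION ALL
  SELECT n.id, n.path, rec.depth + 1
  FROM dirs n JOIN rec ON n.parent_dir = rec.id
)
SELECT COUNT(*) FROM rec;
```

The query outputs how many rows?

6

Base: id=6 (mail) at depth 0.
Iteration 1: rows with parent_dir in {6} -> photos (id 10, depth 1), tmp (id 11, depth 1).
Iteration 2: rows with parent_dir in {10,11} -> build (id 12, depth 2), media (id 14, depth 2).
Iteration 3: rows with parent_dir in {12,14} -> usr (id 15, depth 3).
Iteration 4: no rows with parent_dir in {15}; recursion stops.
Total rows emitted: 6.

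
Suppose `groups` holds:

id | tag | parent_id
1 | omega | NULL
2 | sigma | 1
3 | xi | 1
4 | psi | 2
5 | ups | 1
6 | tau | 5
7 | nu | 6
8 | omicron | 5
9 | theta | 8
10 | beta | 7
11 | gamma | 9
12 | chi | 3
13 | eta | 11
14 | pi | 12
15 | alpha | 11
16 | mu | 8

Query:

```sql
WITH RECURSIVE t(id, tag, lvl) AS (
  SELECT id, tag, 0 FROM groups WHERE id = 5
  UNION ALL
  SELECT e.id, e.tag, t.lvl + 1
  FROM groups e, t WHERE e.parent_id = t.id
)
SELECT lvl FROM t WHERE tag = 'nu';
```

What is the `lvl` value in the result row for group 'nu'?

2

Base: id=5 (ups) at lvl 0.
Iteration 1: rows with parent_id in {5} -> tau (id 6, lvl 1), omicron (id 8, lvl 1).
Iteration 2: rows with parent_id in {6,8} -> nu (id 7, lvl 2), theta (id 9, lvl 2), mu (id 16, lvl 2).
Iteration 3: rows with parent_id in {7,9,16} -> beta (id 10, lvl 3), gamma (id 11, lvl 3).
Iteration 4: rows with parent_id in {10,11} -> eta (id 13, lvl 4), alpha (id 15, lvl 4).
Iteration 5: no rows with parent_id in {13,15}; recursion stops.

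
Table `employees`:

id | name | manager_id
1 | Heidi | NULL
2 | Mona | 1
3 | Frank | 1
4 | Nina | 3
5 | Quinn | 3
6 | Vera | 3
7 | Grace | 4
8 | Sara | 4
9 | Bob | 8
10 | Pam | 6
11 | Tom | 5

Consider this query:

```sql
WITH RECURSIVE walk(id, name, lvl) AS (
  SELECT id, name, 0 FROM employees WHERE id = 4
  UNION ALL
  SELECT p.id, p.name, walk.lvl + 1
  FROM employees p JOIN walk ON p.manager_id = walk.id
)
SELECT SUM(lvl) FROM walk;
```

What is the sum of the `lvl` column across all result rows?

4

Base: id=4 (Nina) at lvl 0.
Iteration 1: rows with manager_id in {4} -> Grace (id 7, lvl 1), Sara (id 8, lvl 1).
Iteration 2: rows with manager_id in {7,8} -> Bob (id 9, lvl 2).
Iteration 3: no rows with manager_id in {9}; recursion stops.
SUM(lvl) = 0 + 1 + 1 + 2 = 4.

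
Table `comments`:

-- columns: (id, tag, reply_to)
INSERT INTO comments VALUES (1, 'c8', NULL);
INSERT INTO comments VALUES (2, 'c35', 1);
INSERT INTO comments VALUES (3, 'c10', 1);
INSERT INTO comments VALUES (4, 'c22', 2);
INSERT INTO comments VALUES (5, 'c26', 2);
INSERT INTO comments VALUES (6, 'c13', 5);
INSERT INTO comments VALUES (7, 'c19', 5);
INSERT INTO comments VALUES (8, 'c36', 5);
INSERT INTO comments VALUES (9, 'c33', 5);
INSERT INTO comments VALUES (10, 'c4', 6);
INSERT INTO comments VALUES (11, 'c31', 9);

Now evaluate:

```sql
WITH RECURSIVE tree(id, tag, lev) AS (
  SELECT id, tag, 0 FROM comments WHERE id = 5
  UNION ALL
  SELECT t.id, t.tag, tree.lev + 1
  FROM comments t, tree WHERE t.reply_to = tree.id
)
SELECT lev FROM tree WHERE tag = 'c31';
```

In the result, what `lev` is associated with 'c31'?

Base: id=5 (c26) at lev 0.
Iteration 1: rows with reply_to in {5} -> c13 (id 6, lev 1), c19 (id 7, lev 1), c36 (id 8, lev 1), c33 (id 9, lev 1).
Iteration 2: rows with reply_to in {6,7,8,9} -> c4 (id 10, lev 2), c31 (id 11, lev 2).
Iteration 3: no rows with reply_to in {10,11}; recursion stops.

2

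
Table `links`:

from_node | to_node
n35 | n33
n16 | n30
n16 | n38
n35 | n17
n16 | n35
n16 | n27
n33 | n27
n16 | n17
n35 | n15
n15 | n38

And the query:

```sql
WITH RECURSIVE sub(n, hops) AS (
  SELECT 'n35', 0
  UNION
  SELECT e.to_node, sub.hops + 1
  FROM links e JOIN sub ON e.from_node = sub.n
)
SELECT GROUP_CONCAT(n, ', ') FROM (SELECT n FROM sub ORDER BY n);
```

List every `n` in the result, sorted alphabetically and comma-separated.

Base: (n35, hops=0).
Iteration 1: edges from {n35} -> (n15, hops=1), (n17, hops=1), (n33, hops=1).
Iteration 2: edges from {n15,n17,n33} -> (n27, hops=2), (n38, hops=2).
Iteration 3: no outgoing edges from {n27,n38}; recursion stops.

n15, n17, n27, n33, n35, n38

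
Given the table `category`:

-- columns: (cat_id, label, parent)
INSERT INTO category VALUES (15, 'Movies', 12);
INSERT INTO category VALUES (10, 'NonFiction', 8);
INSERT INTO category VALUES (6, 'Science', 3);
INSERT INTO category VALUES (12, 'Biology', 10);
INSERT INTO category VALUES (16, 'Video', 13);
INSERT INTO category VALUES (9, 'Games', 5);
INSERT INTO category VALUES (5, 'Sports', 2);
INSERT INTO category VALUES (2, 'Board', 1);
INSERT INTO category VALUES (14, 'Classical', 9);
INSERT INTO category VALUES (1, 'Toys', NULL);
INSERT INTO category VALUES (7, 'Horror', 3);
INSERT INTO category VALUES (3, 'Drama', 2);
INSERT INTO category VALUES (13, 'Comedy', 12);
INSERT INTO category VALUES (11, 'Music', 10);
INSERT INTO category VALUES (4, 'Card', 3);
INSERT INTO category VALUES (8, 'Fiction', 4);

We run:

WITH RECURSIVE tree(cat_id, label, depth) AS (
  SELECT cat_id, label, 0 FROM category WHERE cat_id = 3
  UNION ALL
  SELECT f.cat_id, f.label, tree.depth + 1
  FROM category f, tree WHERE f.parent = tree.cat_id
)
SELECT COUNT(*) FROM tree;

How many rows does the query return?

Base: cat_id=3 (Drama) at depth 0.
Iteration 1: rows with parent in {3} -> Card (id 4, depth 1), Science (id 6, depth 1), Horror (id 7, depth 1).
Iteration 2: rows with parent in {4,6,7} -> Fiction (id 8, depth 2).
Iteration 3: rows with parent in {8} -> NonFiction (id 10, depth 3).
Iteration 4: rows with parent in {10} -> Music (id 11, depth 4), Biology (id 12, depth 4).
Iteration 5: rows with parent in {11,12} -> Comedy (id 13, depth 5), Movies (id 15, depth 5).
Iteration 6: rows with parent in {13,15} -> Video (id 16, depth 6).
Iteration 7: no rows with parent in {16}; recursion stops.
Total rows emitted: 11.

11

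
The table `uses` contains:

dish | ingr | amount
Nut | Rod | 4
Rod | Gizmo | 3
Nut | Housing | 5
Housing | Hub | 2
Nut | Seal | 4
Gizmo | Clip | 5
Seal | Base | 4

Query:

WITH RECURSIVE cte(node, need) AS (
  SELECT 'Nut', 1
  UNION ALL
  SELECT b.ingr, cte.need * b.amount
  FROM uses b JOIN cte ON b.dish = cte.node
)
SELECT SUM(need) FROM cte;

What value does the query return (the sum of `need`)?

Base: (Nut, need=1).
Iteration 1: components of {Nut} -> Housing = 1*5 = 5, Rod = 1*4 = 4, Seal = 1*4 = 4.
Iteration 2: components of {Housing,Rod,Seal} -> Base = 4*4 = 16, Gizmo = 4*3 = 12, Hub = 5*2 = 10.
Iteration 3: components of {Base,Gizmo,Hub} -> Clip = 12*5 = 60.
Iteration 4: no further components; recursion stops.
SUM(need) = 1 + 4 + 5 + 4 + 12 + 10 + 16 + 60 = 112.

112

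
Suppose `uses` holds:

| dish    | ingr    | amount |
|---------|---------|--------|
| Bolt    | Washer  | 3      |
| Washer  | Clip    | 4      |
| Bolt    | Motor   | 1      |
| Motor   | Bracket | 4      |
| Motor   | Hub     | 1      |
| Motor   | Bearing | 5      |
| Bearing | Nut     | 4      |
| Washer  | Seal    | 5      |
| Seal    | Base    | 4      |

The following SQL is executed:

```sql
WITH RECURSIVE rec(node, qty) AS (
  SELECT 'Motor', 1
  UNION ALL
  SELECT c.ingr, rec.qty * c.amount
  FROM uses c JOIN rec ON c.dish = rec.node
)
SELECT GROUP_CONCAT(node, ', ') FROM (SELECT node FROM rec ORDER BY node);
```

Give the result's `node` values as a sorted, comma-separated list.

Base: (Motor, qty=1).
Iteration 1: components of {Motor} -> Bearing = 1*5 = 5, Bracket = 1*4 = 4, Hub = 1*1 = 1.
Iteration 2: components of {Bearing,Bracket,Hub} -> Nut = 5*4 = 20.
Iteration 3: no further components; recursion stops.

Bearing, Bracket, Hub, Motor, Nut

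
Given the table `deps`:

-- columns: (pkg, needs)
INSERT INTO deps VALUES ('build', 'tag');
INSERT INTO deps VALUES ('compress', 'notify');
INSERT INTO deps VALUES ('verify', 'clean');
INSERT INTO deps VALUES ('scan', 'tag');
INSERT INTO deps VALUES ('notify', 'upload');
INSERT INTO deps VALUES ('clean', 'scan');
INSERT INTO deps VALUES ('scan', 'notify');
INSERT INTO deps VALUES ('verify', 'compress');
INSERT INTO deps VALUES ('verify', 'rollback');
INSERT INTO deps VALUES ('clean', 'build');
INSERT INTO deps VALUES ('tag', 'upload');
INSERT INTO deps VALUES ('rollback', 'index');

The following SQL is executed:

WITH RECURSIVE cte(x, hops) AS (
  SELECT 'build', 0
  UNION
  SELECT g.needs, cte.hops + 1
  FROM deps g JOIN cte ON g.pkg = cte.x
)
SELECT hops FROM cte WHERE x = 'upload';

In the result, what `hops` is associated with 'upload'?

2

Base: (build, hops=0).
Iteration 1: edges from {build} -> (tag, hops=1).
Iteration 2: edges from {tag} -> (upload, hops=2).
Iteration 3: no outgoing edges from {upload}; recursion stops.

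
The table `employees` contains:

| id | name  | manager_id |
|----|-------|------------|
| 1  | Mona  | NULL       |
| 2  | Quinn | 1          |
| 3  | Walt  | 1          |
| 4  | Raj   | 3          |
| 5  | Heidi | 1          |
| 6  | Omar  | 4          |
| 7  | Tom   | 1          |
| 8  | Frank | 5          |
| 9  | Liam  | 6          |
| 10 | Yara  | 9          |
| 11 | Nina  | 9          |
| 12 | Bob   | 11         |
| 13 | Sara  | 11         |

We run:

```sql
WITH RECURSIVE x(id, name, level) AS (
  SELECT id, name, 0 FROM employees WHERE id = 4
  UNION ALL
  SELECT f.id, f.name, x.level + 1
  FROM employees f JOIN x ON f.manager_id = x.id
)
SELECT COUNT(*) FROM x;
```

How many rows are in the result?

Base: id=4 (Raj) at level 0.
Iteration 1: rows with manager_id in {4} -> Omar (id 6, level 1).
Iteration 2: rows with manager_id in {6} -> Liam (id 9, level 2).
Iteration 3: rows with manager_id in {9} -> Yara (id 10, level 3), Nina (id 11, level 3).
Iteration 4: rows with manager_id in {10,11} -> Bob (id 12, level 4), Sara (id 13, level 4).
Iteration 5: no rows with manager_id in {12,13}; recursion stops.
Total rows emitted: 7.

7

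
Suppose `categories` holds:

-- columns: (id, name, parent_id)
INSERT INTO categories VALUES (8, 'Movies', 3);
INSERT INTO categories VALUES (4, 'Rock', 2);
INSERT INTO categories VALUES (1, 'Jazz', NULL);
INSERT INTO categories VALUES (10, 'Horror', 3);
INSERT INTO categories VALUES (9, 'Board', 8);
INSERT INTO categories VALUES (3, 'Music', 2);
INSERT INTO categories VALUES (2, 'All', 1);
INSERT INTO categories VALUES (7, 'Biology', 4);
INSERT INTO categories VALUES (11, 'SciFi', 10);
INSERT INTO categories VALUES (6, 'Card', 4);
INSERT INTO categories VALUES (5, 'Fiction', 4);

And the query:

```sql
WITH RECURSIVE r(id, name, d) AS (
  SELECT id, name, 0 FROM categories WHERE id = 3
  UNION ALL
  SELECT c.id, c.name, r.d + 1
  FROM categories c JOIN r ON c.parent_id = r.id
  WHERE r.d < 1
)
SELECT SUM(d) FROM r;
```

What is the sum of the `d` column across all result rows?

Base: id=3 (Music) at d 0.
Iteration 1: rows with parent_id in {3} -> Movies (id 8, d 1), Horror (id 10, d 1).
Iteration 2: d < 1 fails for all current rows; recursion stops.
SUM(d) = 0 + 1 + 1 = 2.

2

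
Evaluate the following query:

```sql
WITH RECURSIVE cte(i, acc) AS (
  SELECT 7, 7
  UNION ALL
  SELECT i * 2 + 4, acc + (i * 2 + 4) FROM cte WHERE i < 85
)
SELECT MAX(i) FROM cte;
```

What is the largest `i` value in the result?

172

Base: i=7, acc=7.
Iteration 1: 7 < 85 holds -> i = 7 * 2 + 4 = 18, acc = 7 + 18 = 25.
Iteration 2: 18 < 85 holds -> i = 18 * 2 + 4 = 40, acc = 25 + 40 = 65.
Iteration 3: 40 < 85 holds -> i = 40 * 2 + 4 = 84, acc = 65 + 84 = 149.
Iteration 4: 84 < 85 holds -> i = 84 * 2 + 4 = 172, acc = 149 + 172 = 321.
Iteration 5: 172 < 85 fails; recursion stops.
i values: 7, 18, 40, 84, 172; the maximum is 172.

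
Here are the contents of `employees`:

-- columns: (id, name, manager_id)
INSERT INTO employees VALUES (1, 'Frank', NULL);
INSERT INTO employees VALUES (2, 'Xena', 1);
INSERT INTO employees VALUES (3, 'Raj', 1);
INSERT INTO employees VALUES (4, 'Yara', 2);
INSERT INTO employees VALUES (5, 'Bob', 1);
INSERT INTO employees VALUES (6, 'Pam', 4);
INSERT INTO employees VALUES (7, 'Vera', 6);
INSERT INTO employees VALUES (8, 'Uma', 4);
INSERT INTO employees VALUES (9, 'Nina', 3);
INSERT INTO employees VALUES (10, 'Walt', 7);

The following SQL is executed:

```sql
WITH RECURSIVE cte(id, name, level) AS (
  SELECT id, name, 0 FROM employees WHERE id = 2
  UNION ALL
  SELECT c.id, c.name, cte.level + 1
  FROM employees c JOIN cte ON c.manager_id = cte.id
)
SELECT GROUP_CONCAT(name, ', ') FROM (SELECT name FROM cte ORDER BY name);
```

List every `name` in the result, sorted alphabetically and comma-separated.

Base: id=2 (Xena) at level 0.
Iteration 1: rows with manager_id in {2} -> Yara (id 4, level 1).
Iteration 2: rows with manager_id in {4} -> Pam (id 6, level 2), Uma (id 8, level 2).
Iteration 3: rows with manager_id in {6,8} -> Vera (id 7, level 3).
Iteration 4: rows with manager_id in {7} -> Walt (id 10, level 4).
Iteration 5: no rows with manager_id in {10}; recursion stops.

Pam, Uma, Vera, Walt, Xena, Yara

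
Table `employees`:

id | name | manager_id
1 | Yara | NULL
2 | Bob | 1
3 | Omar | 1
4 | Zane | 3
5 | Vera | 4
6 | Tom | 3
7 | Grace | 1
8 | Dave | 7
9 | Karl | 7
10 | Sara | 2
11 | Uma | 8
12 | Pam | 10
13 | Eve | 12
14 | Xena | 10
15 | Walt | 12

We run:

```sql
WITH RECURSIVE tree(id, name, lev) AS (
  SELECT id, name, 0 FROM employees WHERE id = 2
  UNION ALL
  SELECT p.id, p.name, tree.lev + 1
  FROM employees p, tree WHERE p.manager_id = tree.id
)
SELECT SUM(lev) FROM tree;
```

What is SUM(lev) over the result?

11

Base: id=2 (Bob) at lev 0.
Iteration 1: rows with manager_id in {2} -> Sara (id 10, lev 1).
Iteration 2: rows with manager_id in {10} -> Pam (id 12, lev 2), Xena (id 14, lev 2).
Iteration 3: rows with manager_id in {12,14} -> Eve (id 13, lev 3), Walt (id 15, lev 3).
Iteration 4: no rows with manager_id in {13,15}; recursion stops.
SUM(lev) = 0 + 1 + 2 + 2 + 3 + 3 = 11.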